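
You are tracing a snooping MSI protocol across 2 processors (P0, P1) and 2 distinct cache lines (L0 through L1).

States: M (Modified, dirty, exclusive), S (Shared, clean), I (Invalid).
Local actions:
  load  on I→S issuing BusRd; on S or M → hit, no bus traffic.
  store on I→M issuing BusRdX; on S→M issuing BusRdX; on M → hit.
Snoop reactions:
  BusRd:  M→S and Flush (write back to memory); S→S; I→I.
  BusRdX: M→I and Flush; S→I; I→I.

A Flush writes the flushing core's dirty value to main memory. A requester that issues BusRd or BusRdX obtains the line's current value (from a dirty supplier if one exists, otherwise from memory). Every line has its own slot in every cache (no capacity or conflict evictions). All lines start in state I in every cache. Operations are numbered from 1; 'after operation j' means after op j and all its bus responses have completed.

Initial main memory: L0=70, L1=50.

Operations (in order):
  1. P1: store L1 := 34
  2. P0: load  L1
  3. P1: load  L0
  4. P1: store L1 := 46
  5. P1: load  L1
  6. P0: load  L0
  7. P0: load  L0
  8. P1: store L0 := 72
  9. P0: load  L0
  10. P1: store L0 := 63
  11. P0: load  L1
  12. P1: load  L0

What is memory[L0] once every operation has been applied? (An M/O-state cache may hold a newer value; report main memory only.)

memory[L0] = 72

1. P1: store L1 := 34  bus=[BusRdX]  L1: P0=I P1=M  mem[L1]=50
2. P0: load  L1  bus=[BusRd,Flush]  L1: P0=S P1=S  mem[L1]=34
3. P1: load  L0  bus=[BusRd]  L0: P0=I P1=S  mem[L0]=70
4. P1: store L1 := 46  bus=[BusRdX]  L1: P0=I P1=M  mem[L1]=34
5. P1: load  L1  bus=[-]  L1: P0=I P1=M  mem[L1]=34
6. P0: load  L0  bus=[BusRd]  L0: P0=S P1=S  mem[L0]=70
7. P0: load  L0  bus=[-]  L0: P0=S P1=S  mem[L0]=70
8. P1: store L0 := 72  bus=[BusRdX]  L0: P0=I P1=M  mem[L0]=70
9. P0: load  L0  bus=[BusRd,Flush]  L0: P0=S P1=S  mem[L0]=72
10. P1: store L0 := 63  bus=[BusRdX]  L0: P0=I P1=M  mem[L0]=72
11. P0: load  L1  bus=[BusRd,Flush]  L1: P0=S P1=S  mem[L1]=46
12. P1: load  L0  bus=[-]  L0: P0=I P1=M  mem[L0]=72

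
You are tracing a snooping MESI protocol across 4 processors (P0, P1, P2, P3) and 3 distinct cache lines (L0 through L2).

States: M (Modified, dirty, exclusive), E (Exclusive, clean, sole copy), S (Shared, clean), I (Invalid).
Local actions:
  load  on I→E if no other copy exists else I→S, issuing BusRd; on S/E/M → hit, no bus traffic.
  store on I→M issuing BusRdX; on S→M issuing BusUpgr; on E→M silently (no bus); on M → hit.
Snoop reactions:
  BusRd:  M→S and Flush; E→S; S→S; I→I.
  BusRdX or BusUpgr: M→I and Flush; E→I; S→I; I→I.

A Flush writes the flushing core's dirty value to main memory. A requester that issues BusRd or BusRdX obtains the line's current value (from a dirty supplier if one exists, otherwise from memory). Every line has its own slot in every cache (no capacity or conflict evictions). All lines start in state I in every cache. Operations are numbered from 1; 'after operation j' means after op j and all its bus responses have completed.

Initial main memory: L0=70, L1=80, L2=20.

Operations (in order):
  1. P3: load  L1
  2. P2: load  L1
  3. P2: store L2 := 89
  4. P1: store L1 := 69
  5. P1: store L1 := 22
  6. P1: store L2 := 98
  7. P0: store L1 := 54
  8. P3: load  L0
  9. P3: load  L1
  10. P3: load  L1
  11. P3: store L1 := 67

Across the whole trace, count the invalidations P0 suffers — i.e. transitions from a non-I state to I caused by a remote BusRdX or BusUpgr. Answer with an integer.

invalidations = 1

[1] P3: load  L1 | P0:I, P1:I, P2:I, P3:E(80) | bus: BusRd
[2] P2: load  L1 | P0:I, P1:I, P2:S(80), P3:S(80) | bus: BusRd
[3] P2: store L2 := 89 | P0:I, P1:I, P2:M(89), P3:I | bus: BusRdX
[4] P1: store L1 := 69 | P0:I, P1:M(69), P2:I, P3:I | bus: BusRdX
[5] P1: store L1 := 22 | P0:I, P1:M(22), P2:I, P3:I | bus: none
[6] P1: store L2 := 98 | P0:I, P1:M(98), P2:I, P3:I | bus: BusRdX,Flush
[7] P0: store L1 := 54 | P0:M(54), P1:I, P2:I, P3:I | bus: BusRdX,Flush
[8] P3: load  L0 | P0:I, P1:I, P2:I, P3:E(70) | bus: BusRd
[9] P3: load  L1 | P0:S(54), P1:I, P2:I, P3:S(54) | bus: BusRd,Flush
[10] P3: load  L1 | P0:S(54), P1:I, P2:I, P3:S(54) | bus: none
[11] P3: store L1 := 67 | P0:I, P1:I, P2:I, P3:M(67) | bus: BusUpgr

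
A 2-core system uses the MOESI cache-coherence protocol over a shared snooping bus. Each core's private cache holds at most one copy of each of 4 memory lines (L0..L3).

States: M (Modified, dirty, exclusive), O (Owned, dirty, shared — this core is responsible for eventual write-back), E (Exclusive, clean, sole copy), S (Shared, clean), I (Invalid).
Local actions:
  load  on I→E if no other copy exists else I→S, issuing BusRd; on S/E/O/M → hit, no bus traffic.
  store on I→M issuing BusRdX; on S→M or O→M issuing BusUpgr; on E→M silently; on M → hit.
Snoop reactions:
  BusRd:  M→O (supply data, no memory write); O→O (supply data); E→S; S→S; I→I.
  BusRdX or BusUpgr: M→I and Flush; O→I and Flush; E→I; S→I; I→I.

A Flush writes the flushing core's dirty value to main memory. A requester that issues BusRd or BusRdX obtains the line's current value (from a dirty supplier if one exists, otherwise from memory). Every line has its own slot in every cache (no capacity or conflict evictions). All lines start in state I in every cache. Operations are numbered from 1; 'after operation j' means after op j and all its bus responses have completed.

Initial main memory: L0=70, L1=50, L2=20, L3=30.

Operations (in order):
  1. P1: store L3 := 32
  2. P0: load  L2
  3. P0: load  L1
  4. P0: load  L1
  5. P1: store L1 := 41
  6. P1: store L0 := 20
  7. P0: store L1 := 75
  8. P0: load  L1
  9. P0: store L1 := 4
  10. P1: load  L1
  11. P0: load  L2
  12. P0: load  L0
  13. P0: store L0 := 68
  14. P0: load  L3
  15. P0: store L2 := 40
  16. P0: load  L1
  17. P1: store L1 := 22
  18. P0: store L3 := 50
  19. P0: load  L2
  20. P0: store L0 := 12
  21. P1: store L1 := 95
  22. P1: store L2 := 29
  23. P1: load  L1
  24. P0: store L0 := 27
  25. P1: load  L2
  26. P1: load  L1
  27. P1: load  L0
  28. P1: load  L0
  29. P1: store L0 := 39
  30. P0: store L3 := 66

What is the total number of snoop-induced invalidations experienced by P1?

[1] P1: store L3 := 32 | P0:I, P1:M(32) | bus: BusRdX
[2] P0: load  L2 | P0:E(20), P1:I | bus: BusRd
[3] P0: load  L1 | P0:E(50), P1:I | bus: BusRd
[4] P0: load  L1 | P0:E(50), P1:I | bus: none
[5] P1: store L1 := 41 | P0:I, P1:M(41) | bus: BusRdX
[6] P1: store L0 := 20 | P0:I, P1:M(20) | bus: BusRdX
[7] P0: store L1 := 75 | P0:M(75), P1:I | bus: BusRdX,Flush
[8] P0: load  L1 | P0:M(75), P1:I | bus: none
[9] P0: store L1 := 4 | P0:M(4), P1:I | bus: none
[10] P1: load  L1 | P0:O(4), P1:S(4) | bus: BusRd
[11] P0: load  L2 | P0:E(20), P1:I | bus: none
[12] P0: load  L0 | P0:S(20), P1:O(20) | bus: BusRd
[13] P0: store L0 := 68 | P0:M(68), P1:I | bus: BusUpgr,Flush
[14] P0: load  L3 | P0:S(32), P1:O(32) | bus: BusRd
[15] P0: store L2 := 40 | P0:M(40), P1:I | bus: none
[16] P0: load  L1 | P0:O(4), P1:S(4) | bus: none
[17] P1: store L1 := 22 | P0:I, P1:M(22) | bus: BusUpgr,Flush
[18] P0: store L3 := 50 | P0:M(50), P1:I | bus: BusUpgr,Flush
[19] P0: load  L2 | P0:M(40), P1:I | bus: none
[20] P0: store L0 := 12 | P0:M(12), P1:I | bus: none
[21] P1: store L1 := 95 | P0:I, P1:M(95) | bus: none
[22] P1: store L2 := 29 | P0:I, P1:M(29) | bus: BusRdX,Flush
[23] P1: load  L1 | P0:I, P1:M(95) | bus: none
[24] P0: store L0 := 27 | P0:M(27), P1:I | bus: none
[25] P1: load  L2 | P0:I, P1:M(29) | bus: none
[26] P1: load  L1 | P0:I, P1:M(95) | bus: none
[27] P1: load  L0 | P0:O(27), P1:S(27) | bus: BusRd
[28] P1: load  L0 | P0:O(27), P1:S(27) | bus: none
[29] P1: store L0 := 39 | P0:I, P1:M(39) | bus: BusUpgr,Flush
[30] P0: store L3 := 66 | P0:M(66), P1:I | bus: none

invalidations = 3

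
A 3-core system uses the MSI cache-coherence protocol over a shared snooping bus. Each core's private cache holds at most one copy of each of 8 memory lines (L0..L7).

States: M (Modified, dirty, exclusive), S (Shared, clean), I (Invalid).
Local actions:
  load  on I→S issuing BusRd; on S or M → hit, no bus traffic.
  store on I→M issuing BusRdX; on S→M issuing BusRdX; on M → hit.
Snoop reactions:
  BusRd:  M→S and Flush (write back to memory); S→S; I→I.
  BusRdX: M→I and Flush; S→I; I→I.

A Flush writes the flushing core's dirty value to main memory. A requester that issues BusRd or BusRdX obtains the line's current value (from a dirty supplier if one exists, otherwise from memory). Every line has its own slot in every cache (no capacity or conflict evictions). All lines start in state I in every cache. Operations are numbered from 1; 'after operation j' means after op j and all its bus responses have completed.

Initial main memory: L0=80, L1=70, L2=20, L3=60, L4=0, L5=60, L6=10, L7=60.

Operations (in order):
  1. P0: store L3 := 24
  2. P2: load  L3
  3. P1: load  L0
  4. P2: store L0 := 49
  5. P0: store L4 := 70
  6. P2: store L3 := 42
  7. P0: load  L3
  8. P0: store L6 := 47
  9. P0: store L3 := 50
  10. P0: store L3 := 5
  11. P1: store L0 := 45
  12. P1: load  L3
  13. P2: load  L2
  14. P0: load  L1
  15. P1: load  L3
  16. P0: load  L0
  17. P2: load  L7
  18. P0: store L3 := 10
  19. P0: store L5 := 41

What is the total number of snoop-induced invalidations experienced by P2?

invalidations = 2

  op1 P0: store L3 := 24 → M/I/I on L3; bus BusRdX; mem=60
  op2 P2: load  L3 → S/I/S on L3; bus BusRd Flush; mem=24
  op3 P1: load  L0 → I/S/I on L0; bus BusRd; mem=80
  op4 P2: store L0 := 49 → I/I/M on L0; bus BusRdX; mem=80
  op5 P0: store L4 := 70 → M/I/I on L4; bus BusRdX; mem=0
  op6 P2: store L3 := 42 → I/I/M on L3; bus BusRdX; mem=24
  op7 P0: load  L3 → S/I/S on L3; bus BusRd Flush; mem=42
  op8 P0: store L6 := 47 → M/I/I on L6; bus BusRdX; mem=10
  op9 P0: store L3 := 50 → M/I/I on L3; bus BusRdX; mem=42
  op10 P0: store L3 := 5 → M/I/I on L3; bus (none); mem=42
  op11 P1: store L0 := 45 → I/M/I on L0; bus BusRdX Flush; mem=49
  op12 P1: load  L3 → S/S/I on L3; bus BusRd Flush; mem=5
  op13 P2: load  L2 → I/I/S on L2; bus BusRd; mem=20
  op14 P0: load  L1 → S/I/I on L1; bus BusRd; mem=70
  op15 P1: load  L3 → S/S/I on L3; bus (none); mem=5
  op16 P0: load  L0 → S/S/I on L0; bus BusRd Flush; mem=45
  op17 P2: load  L7 → I/I/S on L7; bus BusRd; mem=60
  op18 P0: store L3 := 10 → M/I/I on L3; bus BusRdX; mem=5
  op19 P0: store L5 := 41 → M/I/I on L5; bus BusRdX; mem=60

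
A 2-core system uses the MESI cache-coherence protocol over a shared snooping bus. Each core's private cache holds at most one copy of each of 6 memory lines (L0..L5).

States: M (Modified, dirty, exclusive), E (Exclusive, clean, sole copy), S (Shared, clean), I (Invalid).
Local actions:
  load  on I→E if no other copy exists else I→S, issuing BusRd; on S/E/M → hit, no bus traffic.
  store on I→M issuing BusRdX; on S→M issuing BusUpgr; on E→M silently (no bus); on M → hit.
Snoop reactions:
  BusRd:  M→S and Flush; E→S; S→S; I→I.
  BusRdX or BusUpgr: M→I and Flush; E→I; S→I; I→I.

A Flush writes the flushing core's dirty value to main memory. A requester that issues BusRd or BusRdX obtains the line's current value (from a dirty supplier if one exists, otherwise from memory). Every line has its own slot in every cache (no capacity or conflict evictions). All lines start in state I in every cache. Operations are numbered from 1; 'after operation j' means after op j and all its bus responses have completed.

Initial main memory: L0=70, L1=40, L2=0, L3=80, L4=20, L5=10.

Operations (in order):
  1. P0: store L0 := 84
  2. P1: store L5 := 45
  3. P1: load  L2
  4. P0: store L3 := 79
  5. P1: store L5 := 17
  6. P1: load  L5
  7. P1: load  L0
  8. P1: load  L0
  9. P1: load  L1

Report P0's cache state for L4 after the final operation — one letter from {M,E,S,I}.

state = I

1. P0: store L0 := 84  bus=[BusRdX]  L0: P0=M P1=I  mem[L0]=70
2. P1: store L5 := 45  bus=[BusRdX]  L5: P0=I P1=M  mem[L5]=10
3. P1: load  L2  bus=[BusRd]  L2: P0=I P1=E  mem[L2]=0
4. P0: store L3 := 79  bus=[BusRdX]  L3: P0=M P1=I  mem[L3]=80
5. P1: store L5 := 17  bus=[-]  L5: P0=I P1=M  mem[L5]=10
6. P1: load  L5  bus=[-]  L5: P0=I P1=M  mem[L5]=10
7. P1: load  L0  bus=[BusRd,Flush]  L0: P0=S P1=S  mem[L0]=84
8. P1: load  L0  bus=[-]  L0: P0=S P1=S  mem[L0]=84
9. P1: load  L1  bus=[BusRd]  L1: P0=I P1=E  mem[L1]=40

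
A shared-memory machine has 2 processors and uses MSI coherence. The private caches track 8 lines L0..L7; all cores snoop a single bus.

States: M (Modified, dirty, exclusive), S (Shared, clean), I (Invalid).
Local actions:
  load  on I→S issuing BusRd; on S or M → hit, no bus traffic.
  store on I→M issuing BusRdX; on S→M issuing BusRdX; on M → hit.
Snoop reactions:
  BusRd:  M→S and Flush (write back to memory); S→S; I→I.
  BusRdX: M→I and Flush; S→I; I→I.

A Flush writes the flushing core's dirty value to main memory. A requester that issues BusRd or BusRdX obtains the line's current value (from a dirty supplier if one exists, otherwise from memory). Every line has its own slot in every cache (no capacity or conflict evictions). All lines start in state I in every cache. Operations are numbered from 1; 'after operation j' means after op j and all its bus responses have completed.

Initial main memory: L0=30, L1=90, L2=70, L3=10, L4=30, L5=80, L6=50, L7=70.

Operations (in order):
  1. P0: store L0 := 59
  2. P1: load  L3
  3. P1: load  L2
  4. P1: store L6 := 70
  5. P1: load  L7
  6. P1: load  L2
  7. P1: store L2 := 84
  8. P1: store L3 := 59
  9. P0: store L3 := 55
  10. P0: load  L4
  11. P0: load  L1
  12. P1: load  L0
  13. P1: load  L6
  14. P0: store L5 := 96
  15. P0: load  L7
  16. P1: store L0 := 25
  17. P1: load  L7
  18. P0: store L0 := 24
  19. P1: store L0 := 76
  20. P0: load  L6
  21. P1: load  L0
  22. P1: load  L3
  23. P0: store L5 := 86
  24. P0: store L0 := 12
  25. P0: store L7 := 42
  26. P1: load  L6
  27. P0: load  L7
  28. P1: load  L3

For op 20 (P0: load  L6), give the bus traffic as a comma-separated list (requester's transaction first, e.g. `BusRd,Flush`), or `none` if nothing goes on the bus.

  op1 P0: store L0 := 59 → M/I on L0; bus BusRdX; mem=30
  op2 P1: load  L3 → I/S on L3; bus BusRd; mem=10
  op3 P1: load  L2 → I/S on L2; bus BusRd; mem=70
  op4 P1: store L6 := 70 → I/M on L6; bus BusRdX; mem=50
  op5 P1: load  L7 → I/S on L7; bus BusRd; mem=70
  op6 P1: load  L2 → I/S on L2; bus (none); mem=70
  op7 P1: store L2 := 84 → I/M on L2; bus BusRdX; mem=70
  op8 P1: store L3 := 59 → I/M on L3; bus BusRdX; mem=10
  op9 P0: store L3 := 55 → M/I on L3; bus BusRdX Flush; mem=59
  op10 P0: load  L4 → S/I on L4; bus BusRd; mem=30
  op11 P0: load  L1 → S/I on L1; bus BusRd; mem=90
  op12 P1: load  L0 → S/S on L0; bus BusRd Flush; mem=59
  op13 P1: load  L6 → I/M on L6; bus (none); mem=50
  op14 P0: store L5 := 96 → M/I on L5; bus BusRdX; mem=80
  op15 P0: load  L7 → S/S on L7; bus BusRd; mem=70
  op16 P1: store L0 := 25 → I/M on L0; bus BusRdX; mem=59
  op17 P1: load  L7 → S/S on L7; bus (none); mem=70
  op18 P0: store L0 := 24 → M/I on L0; bus BusRdX Flush; mem=25
  op19 P1: store L0 := 76 → I/M on L0; bus BusRdX Flush; mem=24
  op20 P0: load  L6 → S/S on L6; bus BusRd Flush; mem=70
  op21 P1: load  L0 → I/M on L0; bus (none); mem=24
  op22 P1: load  L3 → S/S on L3; bus BusRd Flush; mem=55
  op23 P0: store L5 := 86 → M/I on L5; bus (none); mem=80
  op24 P0: store L0 := 12 → M/I on L0; bus BusRdX Flush; mem=76
  op25 P0: store L7 := 42 → M/I on L7; bus BusRdX; mem=70
  op26 P1: load  L6 → S/S on L6; bus (none); mem=70
  op27 P0: load  L7 → M/I on L7; bus (none); mem=70
  op28 P1: load  L3 → S/S on L3; bus (none); mem=55

bus = BusRd,Flush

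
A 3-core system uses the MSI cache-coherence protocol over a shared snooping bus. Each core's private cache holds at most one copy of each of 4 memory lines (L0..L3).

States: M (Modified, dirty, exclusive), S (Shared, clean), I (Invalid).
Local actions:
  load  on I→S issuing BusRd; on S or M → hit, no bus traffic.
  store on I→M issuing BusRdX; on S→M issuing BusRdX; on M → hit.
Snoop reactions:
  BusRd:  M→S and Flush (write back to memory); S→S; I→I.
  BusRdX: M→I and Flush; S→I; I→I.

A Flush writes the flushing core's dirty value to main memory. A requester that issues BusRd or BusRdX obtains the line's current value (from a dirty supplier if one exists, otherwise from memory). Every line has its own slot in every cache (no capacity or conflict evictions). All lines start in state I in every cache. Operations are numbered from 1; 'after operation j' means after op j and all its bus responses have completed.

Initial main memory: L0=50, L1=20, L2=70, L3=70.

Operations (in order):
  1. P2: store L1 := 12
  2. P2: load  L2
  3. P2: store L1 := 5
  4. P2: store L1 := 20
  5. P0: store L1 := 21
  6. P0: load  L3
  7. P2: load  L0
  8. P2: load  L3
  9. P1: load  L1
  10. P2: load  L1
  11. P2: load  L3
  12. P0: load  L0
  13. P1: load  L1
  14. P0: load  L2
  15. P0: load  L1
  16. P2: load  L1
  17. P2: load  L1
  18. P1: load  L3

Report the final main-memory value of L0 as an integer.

step 1: P2: store L1 := 12  ⟶  IIM  (L1)  txn=BusRdX  M[L1]=20
step 2: P2: load  L2  ⟶  IIS  (L2)  txn=BusRd  M[L2]=70
step 3: P2: store L1 := 5  ⟶  IIM  (L1)  txn=∅  M[L1]=20
step 4: P2: store L1 := 20  ⟶  IIM  (L1)  txn=∅  M[L1]=20
step 5: P0: store L1 := 21  ⟶  MII  (L1)  txn=BusRdX+Flush  M[L1]=20
step 6: P0: load  L3  ⟶  SII  (L3)  txn=BusRd  M[L3]=70
step 7: P2: load  L0  ⟶  IIS  (L0)  txn=BusRd  M[L0]=50
step 8: P2: load  L3  ⟶  SIS  (L3)  txn=BusRd  M[L3]=70
step 9: P1: load  L1  ⟶  SSI  (L1)  txn=BusRd+Flush  M[L1]=21
step 10: P2: load  L1  ⟶  SSS  (L1)  txn=BusRd  M[L1]=21
step 11: P2: load  L3  ⟶  SIS  (L3)  txn=∅  M[L3]=70
step 12: P0: load  L0  ⟶  SIS  (L0)  txn=BusRd  M[L0]=50
step 13: P1: load  L1  ⟶  SSS  (L1)  txn=∅  M[L1]=21
step 14: P0: load  L2  ⟶  SIS  (L2)  txn=BusRd  M[L2]=70
step 15: P0: load  L1  ⟶  SSS  (L1)  txn=∅  M[L1]=21
step 16: P2: load  L1  ⟶  SSS  (L1)  txn=∅  M[L1]=21
step 17: P2: load  L1  ⟶  SSS  (L1)  txn=∅  M[L1]=21
step 18: P1: load  L3  ⟶  SSS  (L3)  txn=BusRd  M[L3]=70

memory[L0] = 50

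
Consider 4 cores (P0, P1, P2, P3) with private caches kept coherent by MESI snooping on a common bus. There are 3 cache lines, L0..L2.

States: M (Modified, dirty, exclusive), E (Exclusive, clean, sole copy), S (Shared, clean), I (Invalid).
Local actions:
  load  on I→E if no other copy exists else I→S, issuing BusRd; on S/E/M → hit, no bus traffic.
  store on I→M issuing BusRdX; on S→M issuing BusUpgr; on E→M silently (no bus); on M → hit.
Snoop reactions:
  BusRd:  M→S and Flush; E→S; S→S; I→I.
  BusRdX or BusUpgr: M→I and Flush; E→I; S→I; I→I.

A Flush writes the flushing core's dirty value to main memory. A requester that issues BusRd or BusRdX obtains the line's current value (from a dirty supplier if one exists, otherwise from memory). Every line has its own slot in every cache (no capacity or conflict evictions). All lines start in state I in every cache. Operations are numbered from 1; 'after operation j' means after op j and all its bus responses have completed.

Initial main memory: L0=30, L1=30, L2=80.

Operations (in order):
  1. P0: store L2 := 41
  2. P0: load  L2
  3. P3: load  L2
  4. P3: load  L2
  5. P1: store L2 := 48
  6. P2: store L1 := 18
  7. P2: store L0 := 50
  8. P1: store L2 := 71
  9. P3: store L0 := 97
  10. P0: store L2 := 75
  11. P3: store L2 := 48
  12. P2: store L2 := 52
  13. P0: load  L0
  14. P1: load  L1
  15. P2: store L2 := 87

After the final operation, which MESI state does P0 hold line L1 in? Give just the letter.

1. P0: store L2 := 41  bus=[BusRdX]  L2: P0=M P1=I P2=I P3=I  mem[L2]=80
2. P0: load  L2  bus=[-]  L2: P0=M P1=I P2=I P3=I  mem[L2]=80
3. P3: load  L2  bus=[BusRd,Flush]  L2: P0=S P1=I P2=I P3=S  mem[L2]=41
4. P3: load  L2  bus=[-]  L2: P0=S P1=I P2=I P3=S  mem[L2]=41
5. P1: store L2 := 48  bus=[BusRdX]  L2: P0=I P1=M P2=I P3=I  mem[L2]=41
6. P2: store L1 := 18  bus=[BusRdX]  L1: P0=I P1=I P2=M P3=I  mem[L1]=30
7. P2: store L0 := 50  bus=[BusRdX]  L0: P0=I P1=I P2=M P3=I  mem[L0]=30
8. P1: store L2 := 71  bus=[-]  L2: P0=I P1=M P2=I P3=I  mem[L2]=41
9. P3: store L0 := 97  bus=[BusRdX,Flush]  L0: P0=I P1=I P2=I P3=M  mem[L0]=50
10. P0: store L2 := 75  bus=[BusRdX,Flush]  L2: P0=M P1=I P2=I P3=I  mem[L2]=71
11. P3: store L2 := 48  bus=[BusRdX,Flush]  L2: P0=I P1=I P2=I P3=M  mem[L2]=75
12. P2: store L2 := 52  bus=[BusRdX,Flush]  L2: P0=I P1=I P2=M P3=I  mem[L2]=48
13. P0: load  L0  bus=[BusRd,Flush]  L0: P0=S P1=I P2=I P3=S  mem[L0]=97
14. P1: load  L1  bus=[BusRd,Flush]  L1: P0=I P1=S P2=S P3=I  mem[L1]=18
15. P2: store L2 := 87  bus=[-]  L2: P0=I P1=I P2=M P3=I  mem[L2]=48

state = I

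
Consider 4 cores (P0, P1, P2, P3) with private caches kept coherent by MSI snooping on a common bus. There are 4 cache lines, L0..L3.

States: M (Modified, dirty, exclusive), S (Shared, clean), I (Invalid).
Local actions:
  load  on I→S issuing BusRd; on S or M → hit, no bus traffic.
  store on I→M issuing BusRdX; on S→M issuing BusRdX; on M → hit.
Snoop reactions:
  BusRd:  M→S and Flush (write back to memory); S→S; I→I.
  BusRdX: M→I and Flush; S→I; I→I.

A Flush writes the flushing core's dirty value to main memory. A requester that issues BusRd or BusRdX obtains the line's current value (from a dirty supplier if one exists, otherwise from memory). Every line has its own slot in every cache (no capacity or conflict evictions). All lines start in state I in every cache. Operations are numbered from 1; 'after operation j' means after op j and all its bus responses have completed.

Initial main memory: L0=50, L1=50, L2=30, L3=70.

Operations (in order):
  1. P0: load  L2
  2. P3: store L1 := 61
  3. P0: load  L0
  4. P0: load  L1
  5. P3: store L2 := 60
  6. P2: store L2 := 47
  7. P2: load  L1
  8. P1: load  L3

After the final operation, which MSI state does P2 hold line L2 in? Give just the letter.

[1] P0: load  L2 | P0:S(30), P1:I, P2:I, P3:I | bus: BusRd
[2] P3: store L1 := 61 | P0:I, P1:I, P2:I, P3:M(61) | bus: BusRdX
[3] P0: load  L0 | P0:S(50), P1:I, P2:I, P3:I | bus: BusRd
[4] P0: load  L1 | P0:S(61), P1:I, P2:I, P3:S(61) | bus: BusRd,Flush
[5] P3: store L2 := 60 | P0:I, P1:I, P2:I, P3:M(60) | bus: BusRdX
[6] P2: store L2 := 47 | P0:I, P1:I, P2:M(47), P3:I | bus: BusRdX,Flush
[7] P2: load  L1 | P0:S(61), P1:I, P2:S(61), P3:S(61) | bus: BusRd
[8] P1: load  L3 | P0:I, P1:S(70), P2:I, P3:I | bus: BusRd

state = M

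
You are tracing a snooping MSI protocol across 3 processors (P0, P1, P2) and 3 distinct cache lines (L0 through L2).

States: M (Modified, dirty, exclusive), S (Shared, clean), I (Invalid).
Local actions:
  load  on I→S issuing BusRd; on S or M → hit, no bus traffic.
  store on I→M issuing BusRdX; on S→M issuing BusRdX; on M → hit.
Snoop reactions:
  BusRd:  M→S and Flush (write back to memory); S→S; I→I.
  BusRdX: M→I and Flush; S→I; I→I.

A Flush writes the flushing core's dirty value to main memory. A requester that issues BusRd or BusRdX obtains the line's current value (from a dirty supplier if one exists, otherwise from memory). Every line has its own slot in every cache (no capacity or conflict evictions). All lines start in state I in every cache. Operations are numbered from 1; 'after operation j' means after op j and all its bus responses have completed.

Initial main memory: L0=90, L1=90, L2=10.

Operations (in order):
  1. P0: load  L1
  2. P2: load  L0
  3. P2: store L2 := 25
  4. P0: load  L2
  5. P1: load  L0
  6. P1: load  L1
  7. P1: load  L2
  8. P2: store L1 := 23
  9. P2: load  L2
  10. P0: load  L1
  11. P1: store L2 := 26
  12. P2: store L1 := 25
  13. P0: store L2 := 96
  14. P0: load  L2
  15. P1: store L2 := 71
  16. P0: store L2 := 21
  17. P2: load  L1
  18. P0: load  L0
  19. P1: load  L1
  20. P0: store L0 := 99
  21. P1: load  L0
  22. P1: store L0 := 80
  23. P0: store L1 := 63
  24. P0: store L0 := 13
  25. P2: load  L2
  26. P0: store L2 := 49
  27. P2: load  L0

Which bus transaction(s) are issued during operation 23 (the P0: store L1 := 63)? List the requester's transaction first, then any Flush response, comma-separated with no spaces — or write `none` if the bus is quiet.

  op1 P0: load  L1 → S/I/I on L1; bus BusRd; mem=90
  op2 P2: load  L0 → I/I/S on L0; bus BusRd; mem=90
  op3 P2: store L2 := 25 → I/I/M on L2; bus BusRdX; mem=10
  op4 P0: load  L2 → S/I/S on L2; bus BusRd Flush; mem=25
  op5 P1: load  L0 → I/S/S on L0; bus BusRd; mem=90
  op6 P1: load  L1 → S/S/I on L1; bus BusRd; mem=90
  op7 P1: load  L2 → S/S/S on L2; bus BusRd; mem=25
  op8 P2: store L1 := 23 → I/I/M on L1; bus BusRdX; mem=90
  op9 P2: load  L2 → S/S/S on L2; bus (none); mem=25
  op10 P0: load  L1 → S/I/S on L1; bus BusRd Flush; mem=23
  op11 P1: store L2 := 26 → I/M/I on L2; bus BusRdX; mem=25
  op12 P2: store L1 := 25 → I/I/M on L1; bus BusRdX; mem=23
  op13 P0: store L2 := 96 → M/I/I on L2; bus BusRdX Flush; mem=26
  op14 P0: load  L2 → M/I/I on L2; bus (none); mem=26
  op15 P1: store L2 := 71 → I/M/I on L2; bus BusRdX Flush; mem=96
  op16 P0: store L2 := 21 → M/I/I on L2; bus BusRdX Flush; mem=71
  op17 P2: load  L1 → I/I/M on L1; bus (none); mem=23
  op18 P0: load  L0 → S/S/S on L0; bus BusRd; mem=90
  op19 P1: load  L1 → I/S/S on L1; bus BusRd Flush; mem=25
  op20 P0: store L0 := 99 → M/I/I on L0; bus BusRdX; mem=90
  op21 P1: load  L0 → S/S/I on L0; bus BusRd Flush; mem=99
  op22 P1: store L0 := 80 → I/M/I on L0; bus BusRdX; mem=99
  op23 P0: store L1 := 63 → M/I/I on L1; bus BusRdX; mem=25
  op24 P0: store L0 := 13 → M/I/I on L0; bus BusRdX Flush; mem=80
  op25 P2: load  L2 → S/I/S on L2; bus BusRd Flush; mem=21
  op26 P0: store L2 := 49 → M/I/I on L2; bus BusRdX; mem=21
  op27 P2: load  L0 → S/I/S on L0; bus BusRd Flush; mem=13

bus = BusRdX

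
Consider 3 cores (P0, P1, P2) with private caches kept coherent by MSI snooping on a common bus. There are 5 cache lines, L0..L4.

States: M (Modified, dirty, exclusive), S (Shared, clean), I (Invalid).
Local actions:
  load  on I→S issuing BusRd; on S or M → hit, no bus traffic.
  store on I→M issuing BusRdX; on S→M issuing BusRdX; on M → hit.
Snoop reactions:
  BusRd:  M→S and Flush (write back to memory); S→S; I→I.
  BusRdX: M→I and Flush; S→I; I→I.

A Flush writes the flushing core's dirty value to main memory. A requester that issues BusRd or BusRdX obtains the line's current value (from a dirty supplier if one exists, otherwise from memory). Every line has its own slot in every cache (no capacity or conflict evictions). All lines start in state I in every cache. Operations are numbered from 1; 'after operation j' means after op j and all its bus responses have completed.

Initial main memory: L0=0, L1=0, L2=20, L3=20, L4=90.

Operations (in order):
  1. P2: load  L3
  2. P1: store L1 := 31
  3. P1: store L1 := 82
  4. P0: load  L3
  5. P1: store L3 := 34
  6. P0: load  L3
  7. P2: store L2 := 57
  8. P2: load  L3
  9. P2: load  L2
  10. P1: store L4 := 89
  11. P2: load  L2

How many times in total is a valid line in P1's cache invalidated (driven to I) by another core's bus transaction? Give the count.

  op1 P2: load  L3 → I/I/S on L3; bus BusRd; mem=20
  op2 P1: store L1 := 31 → I/M/I on L1; bus BusRdX; mem=0
  op3 P1: store L1 := 82 → I/M/I on L1; bus (none); mem=0
  op4 P0: load  L3 → S/I/S on L3; bus BusRd; mem=20
  op5 P1: store L3 := 34 → I/M/I on L3; bus BusRdX; mem=20
  op6 P0: load  L3 → S/S/I on L3; bus BusRd Flush; mem=34
  op7 P2: store L2 := 57 → I/I/M on L2; bus BusRdX; mem=20
  op8 P2: load  L3 → S/S/S on L3; bus BusRd; mem=34
  op9 P2: load  L2 → I/I/M on L2; bus (none); mem=20
  op10 P1: store L4 := 89 → I/M/I on L4; bus BusRdX; mem=90
  op11 P2: load  L2 → I/I/M on L2; bus (none); mem=20

invalidations = 0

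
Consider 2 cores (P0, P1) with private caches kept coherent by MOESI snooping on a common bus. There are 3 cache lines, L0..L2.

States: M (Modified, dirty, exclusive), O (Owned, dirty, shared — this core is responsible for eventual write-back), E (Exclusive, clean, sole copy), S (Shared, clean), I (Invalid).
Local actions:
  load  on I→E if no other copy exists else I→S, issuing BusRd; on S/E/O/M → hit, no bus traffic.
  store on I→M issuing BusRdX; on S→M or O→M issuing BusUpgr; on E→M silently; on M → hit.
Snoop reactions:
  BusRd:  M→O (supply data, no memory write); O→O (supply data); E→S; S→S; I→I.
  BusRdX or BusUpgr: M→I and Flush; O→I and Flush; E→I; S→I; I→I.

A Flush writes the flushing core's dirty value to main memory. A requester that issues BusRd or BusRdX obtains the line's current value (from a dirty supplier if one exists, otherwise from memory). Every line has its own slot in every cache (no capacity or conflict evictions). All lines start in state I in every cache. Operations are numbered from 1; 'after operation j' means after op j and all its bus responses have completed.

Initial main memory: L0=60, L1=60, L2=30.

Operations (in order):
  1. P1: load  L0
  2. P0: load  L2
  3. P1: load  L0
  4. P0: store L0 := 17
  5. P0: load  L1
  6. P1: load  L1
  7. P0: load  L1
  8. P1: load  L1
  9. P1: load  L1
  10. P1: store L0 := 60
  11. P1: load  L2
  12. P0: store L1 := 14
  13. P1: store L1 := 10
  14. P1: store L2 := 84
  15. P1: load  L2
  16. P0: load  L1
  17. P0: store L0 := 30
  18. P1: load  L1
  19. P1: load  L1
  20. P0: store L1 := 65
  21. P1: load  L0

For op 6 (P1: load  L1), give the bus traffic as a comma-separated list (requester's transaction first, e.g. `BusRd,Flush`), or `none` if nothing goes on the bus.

bus = BusRd

1. P1: load  L0  bus=[BusRd]  L0: P0=I P1=E  mem[L0]=60
2. P0: load  L2  bus=[BusRd]  L2: P0=E P1=I  mem[L2]=30
3. P1: load  L0  bus=[-]  L0: P0=I P1=E  mem[L0]=60
4. P0: store L0 := 17  bus=[BusRdX]  L0: P0=M P1=I  mem[L0]=60
5. P0: load  L1  bus=[BusRd]  L1: P0=E P1=I  mem[L1]=60
6. P1: load  L1  bus=[BusRd]  L1: P0=S P1=S  mem[L1]=60
7. P0: load  L1  bus=[-]  L1: P0=S P1=S  mem[L1]=60
8. P1: load  L1  bus=[-]  L1: P0=S P1=S  mem[L1]=60
9. P1: load  L1  bus=[-]  L1: P0=S P1=S  mem[L1]=60
10. P1: store L0 := 60  bus=[BusRdX,Flush]  L0: P0=I P1=M  mem[L0]=17
11. P1: load  L2  bus=[BusRd]  L2: P0=S P1=S  mem[L2]=30
12. P0: store L1 := 14  bus=[BusUpgr]  L1: P0=M P1=I  mem[L1]=60
13. P1: store L1 := 10  bus=[BusRdX,Flush]  L1: P0=I P1=M  mem[L1]=14
14. P1: store L2 := 84  bus=[BusUpgr]  L2: P0=I P1=M  mem[L2]=30
15. P1: load  L2  bus=[-]  L2: P0=I P1=M  mem[L2]=30
16. P0: load  L1  bus=[BusRd]  L1: P0=S P1=O  mem[L1]=14
17. P0: store L0 := 30  bus=[BusRdX,Flush]  L0: P0=M P1=I  mem[L0]=60
18. P1: load  L1  bus=[-]  L1: P0=S P1=O  mem[L1]=14
19. P1: load  L1  bus=[-]  L1: P0=S P1=O  mem[L1]=14
20. P0: store L1 := 65  bus=[BusUpgr,Flush]  L1: P0=M P1=I  mem[L1]=10
21. P1: load  L0  bus=[BusRd]  L0: P0=O P1=S  mem[L0]=60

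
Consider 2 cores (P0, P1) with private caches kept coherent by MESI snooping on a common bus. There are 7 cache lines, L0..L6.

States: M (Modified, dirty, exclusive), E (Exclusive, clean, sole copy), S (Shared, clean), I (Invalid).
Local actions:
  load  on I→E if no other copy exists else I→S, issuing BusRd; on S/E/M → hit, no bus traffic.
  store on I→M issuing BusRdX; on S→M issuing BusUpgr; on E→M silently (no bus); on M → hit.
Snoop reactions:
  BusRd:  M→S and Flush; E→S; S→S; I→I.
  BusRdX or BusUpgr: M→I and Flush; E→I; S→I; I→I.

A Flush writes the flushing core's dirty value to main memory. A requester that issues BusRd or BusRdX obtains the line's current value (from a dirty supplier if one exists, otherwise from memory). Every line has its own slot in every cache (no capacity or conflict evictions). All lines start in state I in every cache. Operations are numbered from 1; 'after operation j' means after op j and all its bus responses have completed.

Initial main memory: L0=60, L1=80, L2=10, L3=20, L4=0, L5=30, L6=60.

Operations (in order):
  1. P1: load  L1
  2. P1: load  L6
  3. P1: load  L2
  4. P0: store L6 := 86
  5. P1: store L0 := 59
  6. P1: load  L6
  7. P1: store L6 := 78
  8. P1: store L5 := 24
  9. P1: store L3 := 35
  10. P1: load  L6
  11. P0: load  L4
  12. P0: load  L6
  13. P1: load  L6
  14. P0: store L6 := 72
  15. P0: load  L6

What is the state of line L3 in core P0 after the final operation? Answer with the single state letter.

[1] P1: load  L1 | P0:I, P1:E(80) | bus: BusRd
[2] P1: load  L6 | P0:I, P1:E(60) | bus: BusRd
[3] P1: load  L2 | P0:I, P1:E(10) | bus: BusRd
[4] P0: store L6 := 86 | P0:M(86), P1:I | bus: BusRdX
[5] P1: store L0 := 59 | P0:I, P1:M(59) | bus: BusRdX
[6] P1: load  L6 | P0:S(86), P1:S(86) | bus: BusRd,Flush
[7] P1: store L6 := 78 | P0:I, P1:M(78) | bus: BusUpgr
[8] P1: store L5 := 24 | P0:I, P1:M(24) | bus: BusRdX
[9] P1: store L3 := 35 | P0:I, P1:M(35) | bus: BusRdX
[10] P1: load  L6 | P0:I, P1:M(78) | bus: none
[11] P0: load  L4 | P0:E(0), P1:I | bus: BusRd
[12] P0: load  L6 | P0:S(78), P1:S(78) | bus: BusRd,Flush
[13] P1: load  L6 | P0:S(78), P1:S(78) | bus: none
[14] P0: store L6 := 72 | P0:M(72), P1:I | bus: BusUpgr
[15] P0: load  L6 | P0:M(72), P1:I | bus: none

state = I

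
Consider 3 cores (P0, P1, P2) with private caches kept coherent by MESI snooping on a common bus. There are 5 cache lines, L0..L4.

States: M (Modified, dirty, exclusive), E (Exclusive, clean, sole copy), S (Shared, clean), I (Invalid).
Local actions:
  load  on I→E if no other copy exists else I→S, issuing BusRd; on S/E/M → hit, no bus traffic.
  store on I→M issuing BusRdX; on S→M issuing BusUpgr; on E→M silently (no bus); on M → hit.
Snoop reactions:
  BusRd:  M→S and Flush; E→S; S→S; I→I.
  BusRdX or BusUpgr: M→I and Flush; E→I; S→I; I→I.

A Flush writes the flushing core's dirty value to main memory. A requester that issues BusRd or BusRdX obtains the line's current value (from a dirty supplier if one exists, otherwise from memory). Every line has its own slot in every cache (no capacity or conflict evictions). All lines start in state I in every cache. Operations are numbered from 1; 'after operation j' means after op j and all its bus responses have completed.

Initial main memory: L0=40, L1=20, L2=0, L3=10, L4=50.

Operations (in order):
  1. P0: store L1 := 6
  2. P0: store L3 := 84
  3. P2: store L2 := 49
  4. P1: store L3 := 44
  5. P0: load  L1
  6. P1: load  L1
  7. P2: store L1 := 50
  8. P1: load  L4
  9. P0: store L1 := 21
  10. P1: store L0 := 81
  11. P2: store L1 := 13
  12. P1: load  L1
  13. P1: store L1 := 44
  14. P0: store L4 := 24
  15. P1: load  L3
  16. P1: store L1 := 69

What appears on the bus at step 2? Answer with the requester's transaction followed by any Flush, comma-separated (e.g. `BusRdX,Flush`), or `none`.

[1] P0: store L1 := 6 | P0:M(6), P1:I, P2:I | bus: BusRdX
[2] P0: store L3 := 84 | P0:M(84), P1:I, P2:I | bus: BusRdX
[3] P2: store L2 := 49 | P0:I, P1:I, P2:M(49) | bus: BusRdX
[4] P1: store L3 := 44 | P0:I, P1:M(44), P2:I | bus: BusRdX,Flush
[5] P0: load  L1 | P0:M(6), P1:I, P2:I | bus: none
[6] P1: load  L1 | P0:S(6), P1:S(6), P2:I | bus: BusRd,Flush
[7] P2: store L1 := 50 | P0:I, P1:I, P2:M(50) | bus: BusRdX
[8] P1: load  L4 | P0:I, P1:E(50), P2:I | bus: BusRd
[9] P0: store L1 := 21 | P0:M(21), P1:I, P2:I | bus: BusRdX,Flush
[10] P1: store L0 := 81 | P0:I, P1:M(81), P2:I | bus: BusRdX
[11] P2: store L1 := 13 | P0:I, P1:I, P2:M(13) | bus: BusRdX,Flush
[12] P1: load  L1 | P0:I, P1:S(13), P2:S(13) | bus: BusRd,Flush
[13] P1: store L1 := 44 | P0:I, P1:M(44), P2:I | bus: BusUpgr
[14] P0: store L4 := 24 | P0:M(24), P1:I, P2:I | bus: BusRdX
[15] P1: load  L3 | P0:I, P1:M(44), P2:I | bus: none
[16] P1: store L1 := 69 | P0:I, P1:M(69), P2:I | bus: none

bus = BusRdX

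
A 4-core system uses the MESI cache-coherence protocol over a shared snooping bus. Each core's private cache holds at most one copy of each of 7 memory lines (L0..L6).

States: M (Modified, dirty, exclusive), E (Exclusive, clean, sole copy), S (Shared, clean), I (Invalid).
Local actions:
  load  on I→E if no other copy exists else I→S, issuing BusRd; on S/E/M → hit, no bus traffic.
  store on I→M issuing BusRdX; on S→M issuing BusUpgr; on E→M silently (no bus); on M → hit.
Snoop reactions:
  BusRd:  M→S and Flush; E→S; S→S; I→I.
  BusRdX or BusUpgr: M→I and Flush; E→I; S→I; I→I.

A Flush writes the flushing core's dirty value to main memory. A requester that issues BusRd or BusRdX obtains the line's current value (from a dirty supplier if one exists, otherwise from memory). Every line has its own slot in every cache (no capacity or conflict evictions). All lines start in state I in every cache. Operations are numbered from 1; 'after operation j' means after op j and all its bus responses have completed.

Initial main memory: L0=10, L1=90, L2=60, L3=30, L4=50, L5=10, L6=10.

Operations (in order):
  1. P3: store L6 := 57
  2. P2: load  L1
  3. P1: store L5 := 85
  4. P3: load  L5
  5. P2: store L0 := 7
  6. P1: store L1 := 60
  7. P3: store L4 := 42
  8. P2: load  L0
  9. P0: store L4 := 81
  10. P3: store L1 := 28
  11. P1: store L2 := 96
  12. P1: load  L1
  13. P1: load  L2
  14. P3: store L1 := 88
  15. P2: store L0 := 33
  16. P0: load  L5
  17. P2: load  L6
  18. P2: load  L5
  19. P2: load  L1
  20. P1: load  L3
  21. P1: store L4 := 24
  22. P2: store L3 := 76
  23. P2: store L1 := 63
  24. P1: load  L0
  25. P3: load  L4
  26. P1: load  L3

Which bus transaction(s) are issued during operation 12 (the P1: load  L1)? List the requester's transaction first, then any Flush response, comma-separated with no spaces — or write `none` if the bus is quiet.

bus = BusRd,Flush

1. P3: store L6 := 57  bus=[BusRdX]  L6: P0=I P1=I P2=I P3=M  mem[L6]=10
2. P2: load  L1  bus=[BusRd]  L1: P0=I P1=I P2=E P3=I  mem[L1]=90
3. P1: store L5 := 85  bus=[BusRdX]  L5: P0=I P1=M P2=I P3=I  mem[L5]=10
4. P3: load  L5  bus=[BusRd,Flush]  L5: P0=I P1=S P2=I P3=S  mem[L5]=85
5. P2: store L0 := 7  bus=[BusRdX]  L0: P0=I P1=I P2=M P3=I  mem[L0]=10
6. P1: store L1 := 60  bus=[BusRdX]  L1: P0=I P1=M P2=I P3=I  mem[L1]=90
7. P3: store L4 := 42  bus=[BusRdX]  L4: P0=I P1=I P2=I P3=M  mem[L4]=50
8. P2: load  L0  bus=[-]  L0: P0=I P1=I P2=M P3=I  mem[L0]=10
9. P0: store L4 := 81  bus=[BusRdX,Flush]  L4: P0=M P1=I P2=I P3=I  mem[L4]=42
10. P3: store L1 := 28  bus=[BusRdX,Flush]  L1: P0=I P1=I P2=I P3=M  mem[L1]=60
11. P1: store L2 := 96  bus=[BusRdX]  L2: P0=I P1=M P2=I P3=I  mem[L2]=60
12. P1: load  L1  bus=[BusRd,Flush]  L1: P0=I P1=S P2=I P3=S  mem[L1]=28
13. P1: load  L2  bus=[-]  L2: P0=I P1=M P2=I P3=I  mem[L2]=60
14. P3: store L1 := 88  bus=[BusUpgr]  L1: P0=I P1=I P2=I P3=M  mem[L1]=28
15. P2: store L0 := 33  bus=[-]  L0: P0=I P1=I P2=M P3=I  mem[L0]=10
16. P0: load  L5  bus=[BusRd]  L5: P0=S P1=S P2=I P3=S  mem[L5]=85
17. P2: load  L6  bus=[BusRd,Flush]  L6: P0=I P1=I P2=S P3=S  mem[L6]=57
18. P2: load  L5  bus=[BusRd]  L5: P0=S P1=S P2=S P3=S  mem[L5]=85
19. P2: load  L1  bus=[BusRd,Flush]  L1: P0=I P1=I P2=S P3=S  mem[L1]=88
20. P1: load  L3  bus=[BusRd]  L3: P0=I P1=E P2=I P3=I  mem[L3]=30
21. P1: store L4 := 24  bus=[BusRdX,Flush]  L4: P0=I P1=M P2=I P3=I  mem[L4]=81
22. P2: store L3 := 76  bus=[BusRdX]  L3: P0=I P1=I P2=M P3=I  mem[L3]=30
23. P2: store L1 := 63  bus=[BusUpgr]  L1: P0=I P1=I P2=M P3=I  mem[L1]=88
24. P1: load  L0  bus=[BusRd,Flush]  L0: P0=I P1=S P2=S P3=I  mem[L0]=33
25. P3: load  L4  bus=[BusRd,Flush]  L4: P0=I P1=S P2=I P3=S  mem[L4]=24
26. P1: load  L3  bus=[BusRd,Flush]  L3: P0=I P1=S P2=S P3=I  mem[L3]=76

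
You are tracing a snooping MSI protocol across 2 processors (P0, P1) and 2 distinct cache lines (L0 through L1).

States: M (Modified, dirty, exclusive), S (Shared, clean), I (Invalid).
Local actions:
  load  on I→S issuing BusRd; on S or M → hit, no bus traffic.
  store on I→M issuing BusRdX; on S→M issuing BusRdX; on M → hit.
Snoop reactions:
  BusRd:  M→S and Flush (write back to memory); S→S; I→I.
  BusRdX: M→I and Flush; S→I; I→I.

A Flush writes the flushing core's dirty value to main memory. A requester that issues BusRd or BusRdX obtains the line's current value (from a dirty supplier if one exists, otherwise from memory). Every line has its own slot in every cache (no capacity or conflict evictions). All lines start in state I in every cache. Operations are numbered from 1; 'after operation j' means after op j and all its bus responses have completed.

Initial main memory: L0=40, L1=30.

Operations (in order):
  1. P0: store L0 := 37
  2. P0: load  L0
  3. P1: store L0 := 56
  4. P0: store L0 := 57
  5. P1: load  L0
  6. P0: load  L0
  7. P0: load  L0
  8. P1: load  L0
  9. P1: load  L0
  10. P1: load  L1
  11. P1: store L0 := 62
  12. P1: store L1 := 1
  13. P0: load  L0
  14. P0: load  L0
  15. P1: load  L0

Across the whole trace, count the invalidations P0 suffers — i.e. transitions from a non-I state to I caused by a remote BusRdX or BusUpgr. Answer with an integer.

1. P0: store L0 := 37  bus=[BusRdX]  L0: P0=M P1=I  mem[L0]=40
2. P0: load  L0  bus=[-]  L0: P0=M P1=I  mem[L0]=40
3. P1: store L0 := 56  bus=[BusRdX,Flush]  L0: P0=I P1=M  mem[L0]=37
4. P0: store L0 := 57  bus=[BusRdX,Flush]  L0: P0=M P1=I  mem[L0]=56
5. P1: load  L0  bus=[BusRd,Flush]  L0: P0=S P1=S  mem[L0]=57
6. P0: load  L0  bus=[-]  L0: P0=S P1=S  mem[L0]=57
7. P0: load  L0  bus=[-]  L0: P0=S P1=S  mem[L0]=57
8. P1: load  L0  bus=[-]  L0: P0=S P1=S  mem[L0]=57
9. P1: load  L0  bus=[-]  L0: P0=S P1=S  mem[L0]=57
10. P1: load  L1  bus=[BusRd]  L1: P0=I P1=S  mem[L1]=30
11. P1: store L0 := 62  bus=[BusRdX]  L0: P0=I P1=M  mem[L0]=57
12. P1: store L1 := 1  bus=[BusRdX]  L1: P0=I P1=M  mem[L1]=30
13. P0: load  L0  bus=[BusRd,Flush]  L0: P0=S P1=S  mem[L0]=62
14. P0: load  L0  bus=[-]  L0: P0=S P1=S  mem[L0]=62
15. P1: load  L0  bus=[-]  L0: P0=S P1=S  mem[L0]=62

invalidations = 2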